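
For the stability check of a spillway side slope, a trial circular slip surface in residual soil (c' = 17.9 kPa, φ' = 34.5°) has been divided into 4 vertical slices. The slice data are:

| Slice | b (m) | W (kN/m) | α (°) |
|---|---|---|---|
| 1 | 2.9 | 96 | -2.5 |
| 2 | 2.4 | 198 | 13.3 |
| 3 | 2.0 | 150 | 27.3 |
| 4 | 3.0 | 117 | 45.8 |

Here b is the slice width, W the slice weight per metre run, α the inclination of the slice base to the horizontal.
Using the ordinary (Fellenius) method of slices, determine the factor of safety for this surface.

Ordinary method of slices: FS = Σ[c'·Δl_i + (W_i cosα_i)·tanφ'] / Σ W_i sinα_i, with Δl_i = b_i / cosα_i.
Slice 1: Δl = 2.9/cos(-2.5°) = 2.903 m; N'_1 = 96·cos(-2.5°) = 95.9; c'Δl = 51.96; W sinα = -4.2
Slice 2: Δl = 2.4/cos13.3° = 2.466 m; N'_2 = 198·cos13.3° = 192.7; c'Δl = 44.14; W sinα = 45.5
Slice 3: Δl = 2.0/cos27.3° = 2.251 m; N'_3 = 150·cos27.3° = 133.3; c'Δl = 40.29; W sinα = 68.8
Slice 4: Δl = 3.0/cos45.8° = 4.303 m; N'_4 = 117·cos45.8° = 81.6; c'Δl = 77.03; W sinα = 83.9
Σc'Δl = 213.4 kN/m; ΣN' = 503.5 kN/m; ΣW sinα = 194.0 kN/m
Resisting = 213.4 + 503.5·tan34.5° = 213.4 + 346.0 = 559.4 kN/m
FS = 559.4 / 194.0 = 2.883

FS = 2.88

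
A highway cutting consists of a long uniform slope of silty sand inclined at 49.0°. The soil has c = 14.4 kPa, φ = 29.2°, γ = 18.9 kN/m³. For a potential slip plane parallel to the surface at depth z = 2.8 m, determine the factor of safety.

For an infinite slope with a slip plane parallel to the surface (no pore pressure): FS = [c + γz cos²β tanφ] / [γz sinβ cosβ].
γz = 18.9·2.8 = 52.92 kN/m²
Numerator = 14.4 + 52.92·cos²49.0°·tan29.2° = 14.4 + 52.92·0.4304·0.5589 = 27.130 kPa
Denominator = 52.92·sin49.0°·cos49.0° = 52.92·0.7547·0.6561 = 26.202 kPa
FS = 27.130 / 26.202 = 1.035

FS = 1.04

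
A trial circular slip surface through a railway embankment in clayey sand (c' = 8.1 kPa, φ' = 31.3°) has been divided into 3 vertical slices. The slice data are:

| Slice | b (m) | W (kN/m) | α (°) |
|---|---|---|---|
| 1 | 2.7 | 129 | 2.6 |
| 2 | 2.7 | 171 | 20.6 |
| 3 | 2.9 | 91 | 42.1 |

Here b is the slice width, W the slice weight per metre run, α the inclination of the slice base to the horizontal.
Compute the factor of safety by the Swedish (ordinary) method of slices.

Ordinary method of slices: FS = Σ[c'·Δl_i + (W_i cosα_i)·tanφ'] / Σ W_i sinα_i, with Δl_i = b_i / cosα_i.
Slice 1: Δl = 2.7/cos2.6° = 2.703 m; N'_1 = 129·cos2.6° = 128.9; c'Δl = 21.89; W sinα = 5.9
Slice 2: Δl = 2.7/cos20.6° = 2.884 m; N'_2 = 171·cos20.6° = 160.1; c'Δl = 23.36; W sinα = 60.2
Slice 3: Δl = 2.9/cos42.1° = 3.908 m; N'_3 = 91·cos42.1° = 67.5; c'Δl = 31.66; W sinα = 61.0
Σc'Δl = 76.9 kN/m; ΣN' = 356.5 kN/m; ΣW sinα = 127.0 kN/m
Resisting = 76.9 + 356.5·tan31.3° = 76.9 + 216.7 = 293.6 kN/m
FS = 293.6 / 127.0 = 2.312

FS = 2.31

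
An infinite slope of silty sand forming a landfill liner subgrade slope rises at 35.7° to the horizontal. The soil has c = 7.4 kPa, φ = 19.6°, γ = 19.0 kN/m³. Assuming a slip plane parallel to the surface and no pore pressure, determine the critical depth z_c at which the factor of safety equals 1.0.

z_c = 1.63 m

Setting FS = 1.00 in FS = [c + γz cos²β tanφ] / [γz sinβ cosβ] and solving for z:
z = c / [γ cosβ (FS·sinβ − cosβ·tanφ)]
  = 7.4 / [19.0·cos35.7°·(1.00·sin35.7° − cos35.7°·tan19.6°)]
  = 7.4 / [19.0·0.8121·(1.00·0.5835 − 0.8121·0.3561)]
  = 7.4 / 4.5420 = 1.629 m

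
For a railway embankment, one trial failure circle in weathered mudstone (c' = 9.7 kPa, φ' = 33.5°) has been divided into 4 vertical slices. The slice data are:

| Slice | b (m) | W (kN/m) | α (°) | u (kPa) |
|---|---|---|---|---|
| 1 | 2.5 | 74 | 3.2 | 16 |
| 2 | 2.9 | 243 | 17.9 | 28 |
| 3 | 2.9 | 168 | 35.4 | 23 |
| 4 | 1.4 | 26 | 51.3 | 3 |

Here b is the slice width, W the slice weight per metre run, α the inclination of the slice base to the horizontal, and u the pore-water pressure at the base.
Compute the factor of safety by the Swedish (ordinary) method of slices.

Ordinary method of slices: FS = Σ[c'·Δl_i + (W_i cosα_i − u_i·Δl_i)·tanφ'] / Σ W_i sinα_i, with Δl_i = b_i / cosα_i.
Slice 1: Δl = 2.5/cos3.2° = 2.504 m; N'_1 = 74·cos3.2° − 16·2.504 = 33.8; c'Δl = 24.29; W sinα = 4.1
Slice 2: Δl = 2.9/cos17.9° = 3.048 m; N'_2 = 243·cos17.9° − 28·3.048 = 145.9; c'Δl = 29.56; W sinα = 74.7
Slice 3: Δl = 2.9/cos35.4° = 3.558 m; N'_3 = 168·cos35.4° − 23·3.558 = 55.1; c'Δl = 34.51; W sinα = 97.3
Slice 4: Δl = 1.4/cos51.3° = 2.239 m; N'_4 = 26·cos51.3° − 3·2.239 = 9.5; c'Δl = 21.72; W sinα = 20.3
Σc'Δl = 110.1 kN/m; ΣN' = 244.4 kN/m; ΣW sinα = 196.4 kN/m
Resisting = 110.1 + 244.4·tan33.5° = 110.1 + 161.8 = 271.8 kN/m
FS = 271.8 / 196.4 = 1.384

FS = 1.38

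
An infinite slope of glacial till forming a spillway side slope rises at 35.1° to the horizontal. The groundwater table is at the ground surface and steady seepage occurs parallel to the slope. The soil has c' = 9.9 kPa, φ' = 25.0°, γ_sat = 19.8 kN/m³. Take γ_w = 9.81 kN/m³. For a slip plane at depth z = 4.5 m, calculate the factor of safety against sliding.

With seepage parallel to the slope and the water table at the surface, the effective normal stress on the slip plane uses the buoyant unit weight γ' = γ_sat − γ_w while the driving shear stress uses γ_sat:
FS = [c' + γ' z cos²β tanφ'] / [γ_sat z sinβ cosβ]
γ' = 19.8 − 9.81 = 9.99 kN/m³
Numerator = 9.9 + 9.99·4.5·cos²35.1°·tan25.0° = 9.9 + 9.99·4.5·0.6694·0.4663 = 23.932 kPa
Denominator = 19.8·4.5·sin35.1°·cos35.1° = 19.8·4.5·0.5750·0.8181 = 41.916 kPa
FS = 23.932 / 41.916 = 0.571

FS = 0.57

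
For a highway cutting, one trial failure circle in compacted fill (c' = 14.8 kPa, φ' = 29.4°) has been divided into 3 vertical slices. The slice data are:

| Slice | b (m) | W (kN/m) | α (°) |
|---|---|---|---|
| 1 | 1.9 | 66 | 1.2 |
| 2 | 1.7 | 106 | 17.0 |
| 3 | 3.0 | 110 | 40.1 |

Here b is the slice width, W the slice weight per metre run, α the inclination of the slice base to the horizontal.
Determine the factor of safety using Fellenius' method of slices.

Ordinary method of slices: FS = Σ[c'·Δl_i + (W_i cosα_i)·tanφ'] / Σ W_i sinα_i, with Δl_i = b_i / cosα_i.
Slice 1: Δl = 1.9/cos1.2° = 1.900 m; N'_1 = 66·cos1.2° = 66.0; c'Δl = 28.13; W sinα = 1.4
Slice 2: Δl = 1.7/cos17.0° = 1.778 m; N'_2 = 106·cos17.0° = 101.4; c'Δl = 26.31; W sinα = 31.0
Slice 3: Δl = 3.0/cos40.1° = 3.922 m; N'_3 = 110·cos40.1° = 84.1; c'Δl = 58.05; W sinα = 70.9
Σc'Δl = 112.5 kN/m; ΣN' = 251.5 kN/m; ΣW sinα = 103.2 kN/m
Resisting = 112.5 + 251.5·tan29.4° = 112.5 + 141.7 = 254.2 kN/m
FS = 254.2 / 103.2 = 2.462

FS = 2.46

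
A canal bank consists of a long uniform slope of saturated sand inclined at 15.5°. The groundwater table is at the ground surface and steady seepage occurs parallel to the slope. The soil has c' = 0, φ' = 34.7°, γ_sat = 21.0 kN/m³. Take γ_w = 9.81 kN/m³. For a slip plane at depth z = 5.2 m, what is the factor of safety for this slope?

With seepage parallel to the slope and the water table at the surface, the effective normal stress on the slip plane uses the buoyant unit weight γ' = γ_sat − γ_w while the driving shear stress uses γ_sat:
FS = [c' + γ' z cos²β tanφ'] / [γ_sat z sinβ cosβ]
(For c' = 0 this reduces to FS = (γ'/γ_sat)·tanφ'/tanβ.)
γ' = 21.0 − 9.81 = 11.19 kN/m³
Numerator = 0.0 + 11.19·5.2·cos²15.5°·tan34.7° = 0.0 + 11.19·5.2·0.9286·0.6924 = 37.414 kPa
Denominator = 21.0·5.2·sin15.5°·cos15.5° = 21.0·5.2·0.2672·0.9636 = 28.121 kPa
FS = 37.414 / 28.121 = 1.330

FS = 1.33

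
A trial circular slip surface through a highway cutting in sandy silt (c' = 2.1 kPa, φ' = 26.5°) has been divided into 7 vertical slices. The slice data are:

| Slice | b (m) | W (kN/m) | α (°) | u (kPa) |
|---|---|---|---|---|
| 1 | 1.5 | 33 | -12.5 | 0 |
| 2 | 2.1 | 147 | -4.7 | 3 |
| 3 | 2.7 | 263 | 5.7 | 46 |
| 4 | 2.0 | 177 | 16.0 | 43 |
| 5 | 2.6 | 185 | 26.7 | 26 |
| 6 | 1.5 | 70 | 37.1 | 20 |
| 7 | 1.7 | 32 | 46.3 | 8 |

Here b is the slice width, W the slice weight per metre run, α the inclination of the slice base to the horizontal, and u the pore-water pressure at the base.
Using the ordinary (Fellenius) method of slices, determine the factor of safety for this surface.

FS = 1.38

Ordinary method of slices: FS = Σ[c'·Δl_i + (W_i cosα_i − u_i·Δl_i)·tanφ'] / Σ W_i sinα_i, with Δl_i = b_i / cosα_i.
Slice 1: Δl = 1.5/cos(-12.5°) = 1.536 m; N'_1 = 33·cos(-12.5°) − 0·1.536 = 32.2; c'Δl = 3.23; W sinα = -7.1
Slice 2: Δl = 2.1/cos(-4.7°) = 2.107 m; N'_2 = 147·cos(-4.7°) − 3·2.107 = 140.2; c'Δl = 4.42; W sinα = -12.0
Slice 3: Δl = 2.7/cos5.7° = 2.713 m; N'_3 = 263·cos5.7° − 46·2.713 = 136.9; c'Δl = 5.70; W sinα = 26.1
Slice 4: Δl = 2.0/cos16.0° = 2.081 m; N'_4 = 177·cos16.0° − 43·2.081 = 80.7; c'Δl = 4.37; W sinα = 48.8
Slice 5: Δl = 2.6/cos26.7° = 2.910 m; N'_5 = 185·cos26.7° − 26·2.910 = 89.6; c'Δl = 6.11; W sinα = 83.1
Slice 6: Δl = 1.5/cos37.1° = 1.881 m; N'_6 = 70·cos37.1° − 20·1.881 = 18.2; c'Δl = 3.95; W sinα = 42.2
Slice 7: Δl = 1.7/cos46.3° = 2.461 m; N'_7 = 32·cos46.3° − 8·2.461 = 2.4; c'Δl = 5.17; W sinα = 23.1
Σc'Δl = 32.9 kN/m; ΣN' = 500.2 kN/m; ΣW sinα = 204.2 kN/m
Resisting = 32.9 + 500.2·tan26.5° = 32.9 + 249.4 = 282.3 kN/m
FS = 282.3 / 204.2 = 1.383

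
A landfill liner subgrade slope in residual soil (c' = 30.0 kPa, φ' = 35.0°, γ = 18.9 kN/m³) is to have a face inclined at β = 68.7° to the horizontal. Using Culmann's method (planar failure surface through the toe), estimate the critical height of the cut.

Culmann's analysis gives the critical failure plane at α_cr = (β + φ')/2 = (68.7 + 35.0)/2 = 51.9°, and the critical height
H_c = (4c'/γ) · sinβ cosφ' / [1 − cos(β − φ')]
    = (4·30.0/18.9) · sin68.7°·cos35.0° / [1 − cos(33.7°)]
    = 6.349 · 0.9317·0.8192 / [1 − 0.8320]
    = 6.349 · 0.7632 / 0.1680
    = 28.84 m

H_c = 28.84 m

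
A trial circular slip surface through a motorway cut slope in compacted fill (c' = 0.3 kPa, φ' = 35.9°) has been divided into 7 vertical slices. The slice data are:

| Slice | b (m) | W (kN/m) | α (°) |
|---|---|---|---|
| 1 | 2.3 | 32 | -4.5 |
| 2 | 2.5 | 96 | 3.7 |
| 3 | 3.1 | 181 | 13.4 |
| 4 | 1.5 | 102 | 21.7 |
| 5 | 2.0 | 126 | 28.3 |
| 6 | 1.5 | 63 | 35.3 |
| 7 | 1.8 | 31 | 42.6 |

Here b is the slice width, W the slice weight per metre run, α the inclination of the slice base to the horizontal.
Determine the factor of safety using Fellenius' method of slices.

Ordinary method of slices: FS = Σ[c'·Δl_i + (W_i cosα_i)·tanφ'] / Σ W_i sinα_i, with Δl_i = b_i / cosα_i.
Slice 1: Δl = 2.3/cos(-4.5°) = 2.307 m; N'_1 = 32·cos(-4.5°) = 31.9; c'Δl = 0.69; W sinα = -2.5
Slice 2: Δl = 2.5/cos3.7° = 2.505 m; N'_2 = 96·cos3.7° = 95.8; c'Δl = 0.75; W sinα = 6.2
Slice 3: Δl = 3.1/cos13.4° = 3.187 m; N'_3 = 181·cos13.4° = 176.1; c'Δl = 0.96; W sinα = 41.9
Slice 4: Δl = 1.5/cos21.7° = 1.614 m; N'_4 = 102·cos21.7° = 94.8; c'Δl = 0.48; W sinα = 37.7
Slice 5: Δl = 2.0/cos28.3° = 2.271 m; N'_5 = 126·cos28.3° = 110.9; c'Δl = 0.68; W sinα = 59.7
Slice 6: Δl = 1.5/cos35.3° = 1.838 m; N'_6 = 63·cos35.3° = 51.4; c'Δl = 0.55; W sinα = 36.4
Slice 7: Δl = 1.8/cos42.6° = 2.445 m; N'_7 = 31·cos42.6° = 22.8; c'Δl = 0.73; W sinα = 21.0
Σc'Δl = 4.9 kN/m; ΣN' = 583.7 kN/m; ΣW sinα = 200.5 kN/m
Resisting = 4.9 + 583.7·tan35.9° = 4.9 + 422.5 = 427.4 kN/m
FS = 427.4 / 200.5 = 2.132

FS = 2.13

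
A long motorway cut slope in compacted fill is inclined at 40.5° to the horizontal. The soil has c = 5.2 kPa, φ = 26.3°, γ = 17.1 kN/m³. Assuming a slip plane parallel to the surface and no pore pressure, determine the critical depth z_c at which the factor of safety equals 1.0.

z_c = 1.46 m

Setting FS = 1.00 in FS = [c + γz cos²β tanφ] / [γz sinβ cosβ] and solving for z:
z = c / [γ cosβ (FS·sinβ − cosβ·tanφ)]
  = 5.2 / [17.1·cos40.5°·(1.00·sin40.5° − cos40.5°·tan26.3°)]
  = 5.2 / [17.1·0.7604·(1.00·0.6494 − 0.7604·0.4942)]
  = 5.2 / 3.5580 = 1.461 m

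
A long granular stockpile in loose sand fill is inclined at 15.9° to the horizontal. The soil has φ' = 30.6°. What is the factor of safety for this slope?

FS = 2.08

For a dry cohesionless infinite slope the factor of safety is FS = tanφ' / tanβ.
FS = tan30.6° / tan15.9° = 0.5914 / 0.2849 = 2.076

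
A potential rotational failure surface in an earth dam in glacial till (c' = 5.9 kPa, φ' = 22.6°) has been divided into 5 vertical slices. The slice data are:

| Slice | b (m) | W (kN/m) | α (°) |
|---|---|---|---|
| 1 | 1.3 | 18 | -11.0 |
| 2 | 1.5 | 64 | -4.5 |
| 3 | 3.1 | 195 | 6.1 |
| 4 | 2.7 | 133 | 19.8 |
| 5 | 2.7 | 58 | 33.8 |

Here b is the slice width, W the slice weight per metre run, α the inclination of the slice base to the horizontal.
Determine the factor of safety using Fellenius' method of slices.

Ordinary method of slices: FS = Σ[c'·Δl_i + (W_i cosα_i)·tanφ'] / Σ W_i sinα_i, with Δl_i = b_i / cosα_i.
Slice 1: Δl = 1.3/cos(-11.0°) = 1.324 m; N'_1 = 18·cos(-11.0°) = 17.7; c'Δl = 7.81; W sinα = -3.4
Slice 2: Δl = 1.5/cos(-4.5°) = 1.505 m; N'_2 = 64·cos(-4.5°) = 63.8; c'Δl = 8.88; W sinα = -5.0
Slice 3: Δl = 3.1/cos6.1° = 3.118 m; N'_3 = 195·cos6.1° = 193.9; c'Δl = 18.39; W sinα = 20.7
Slice 4: Δl = 2.7/cos19.8° = 2.870 m; N'_4 = 133·cos19.8° = 125.1; c'Δl = 16.93; W sinα = 45.1
Slice 5: Δl = 2.7/cos33.8° = 3.249 m; N'_5 = 58·cos33.8° = 48.2; c'Δl = 19.17; W sinα = 32.3
Σc'Δl = 71.2 kN/m; ΣN' = 448.7 kN/m; ΣW sinα = 89.6 kN/m
Resisting = 71.2 + 448.7·tan22.6° = 71.2 + 186.8 = 258.0 kN/m
FS = 258.0 / 89.6 = 2.880

FS = 2.88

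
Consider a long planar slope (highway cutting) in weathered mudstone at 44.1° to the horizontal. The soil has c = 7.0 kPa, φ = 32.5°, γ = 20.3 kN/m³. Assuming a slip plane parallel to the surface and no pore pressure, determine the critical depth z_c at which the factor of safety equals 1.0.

Setting FS = 1.00 in FS = [c + γz cos²β tanφ] / [γz sinβ cosβ] and solving for z:
z = c / [γ cosβ (FS·sinβ − cosβ·tanφ)]
  = 7.0 / [20.3·cos44.1°·(1.00·sin44.1° − cos44.1°·tan32.5°)]
  = 7.0 / [20.3·0.7181·(1.00·0.6959 − 0.7181·0.6371)]
  = 7.0 / 3.4756 = 2.014 m

z_c = 2.01 m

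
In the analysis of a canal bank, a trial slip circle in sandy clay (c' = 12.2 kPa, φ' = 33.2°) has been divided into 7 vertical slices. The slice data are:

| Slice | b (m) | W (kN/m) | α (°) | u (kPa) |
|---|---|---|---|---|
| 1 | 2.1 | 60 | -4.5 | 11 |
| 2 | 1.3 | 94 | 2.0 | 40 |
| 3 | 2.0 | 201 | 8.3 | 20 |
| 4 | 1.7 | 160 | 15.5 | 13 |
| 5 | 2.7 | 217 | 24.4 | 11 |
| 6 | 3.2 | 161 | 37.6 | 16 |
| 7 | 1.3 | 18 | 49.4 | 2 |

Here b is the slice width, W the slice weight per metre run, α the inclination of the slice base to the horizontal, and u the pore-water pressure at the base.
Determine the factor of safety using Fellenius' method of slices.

FS = 2.18

Ordinary method of slices: FS = Σ[c'·Δl_i + (W_i cosα_i − u_i·Δl_i)·tanφ'] / Σ W_i sinα_i, with Δl_i = b_i / cosα_i.
Slice 1: Δl = 2.1/cos(-4.5°) = 2.106 m; N'_1 = 60·cos(-4.5°) − 11·2.106 = 36.6; c'Δl = 25.70; W sinα = -4.7
Slice 2: Δl = 1.3/cos2.0° = 1.301 m; N'_2 = 94·cos2.0° − 40·1.301 = 41.9; c'Δl = 15.87; W sinα = 3.3
Slice 3: Δl = 2.0/cos8.3° = 2.021 m; N'_3 = 201·cos8.3° − 20·2.021 = 158.5; c'Δl = 24.66; W sinα = 29.0
Slice 4: Δl = 1.7/cos15.5° = 1.764 m; N'_4 = 160·cos15.5° − 13·1.764 = 131.2; c'Δl = 21.52; W sinα = 42.8
Slice 5: Δl = 2.7/cos24.4° = 2.965 m; N'_5 = 217·cos24.4° − 11·2.965 = 165.0; c'Δl = 36.17; W sinα = 89.6
Slice 6: Δl = 3.2/cos37.6° = 4.039 m; N'_6 = 161·cos37.6° − 16·4.039 = 62.9; c'Δl = 49.27; W sinα = 98.2
Slice 7: Δl = 1.3/cos49.4° = 1.998 m; N'_7 = 18·cos49.4° − 2·1.998 = 7.7; c'Δl = 24.37; W sinα = 13.7
Σc'Δl = 197.6 kN/m; ΣN' = 603.9 kN/m; ΣW sinα = 271.9 kN/m
Resisting = 197.6 + 603.9·tan33.2° = 197.6 + 395.2 = 592.8 kN/m
FS = 592.8 / 271.9 = 2.180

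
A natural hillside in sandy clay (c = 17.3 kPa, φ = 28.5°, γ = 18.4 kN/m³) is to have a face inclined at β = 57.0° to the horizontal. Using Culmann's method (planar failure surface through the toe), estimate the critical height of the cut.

H_c = 22.87 m

Culmann's analysis gives the critical failure plane at α_cr = (β + φ)/2 = (57.0 + 28.5)/2 = 42.8°, and the critical height
H_c = (4c/γ) · sinβ cosφ / [1 − cos(β − φ)]
    = (4·17.3/18.4) · sin57.0°·cos28.5° / [1 − cos(28.5°)]
    = 3.761 · 0.8387·0.8788 / [1 − 0.8788]
    = 3.761 · 0.7370 / 0.1212
    = 22.87 m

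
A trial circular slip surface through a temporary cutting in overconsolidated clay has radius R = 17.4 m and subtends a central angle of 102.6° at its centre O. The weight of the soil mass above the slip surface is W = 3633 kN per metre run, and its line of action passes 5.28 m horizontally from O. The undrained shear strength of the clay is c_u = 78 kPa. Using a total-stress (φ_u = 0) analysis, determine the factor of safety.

FS = 2.20

Taking moments about the centre O, the resisting moment is provided by the undrained shear strength acting along the arc:
Arc length L_a = R·θ = 17.4·(102.6°·π/180) = 17.4·1.7907 = 31.16 m
M_R = c_u·L_a·R = 78·31.16·17.4 = 42288.1 kN·m/m
M_D = W·d = 3633·5.28 = 19182.2 kN·m/m
FS = M_R / M_D = 42288.1 / 19182.2 = 2.205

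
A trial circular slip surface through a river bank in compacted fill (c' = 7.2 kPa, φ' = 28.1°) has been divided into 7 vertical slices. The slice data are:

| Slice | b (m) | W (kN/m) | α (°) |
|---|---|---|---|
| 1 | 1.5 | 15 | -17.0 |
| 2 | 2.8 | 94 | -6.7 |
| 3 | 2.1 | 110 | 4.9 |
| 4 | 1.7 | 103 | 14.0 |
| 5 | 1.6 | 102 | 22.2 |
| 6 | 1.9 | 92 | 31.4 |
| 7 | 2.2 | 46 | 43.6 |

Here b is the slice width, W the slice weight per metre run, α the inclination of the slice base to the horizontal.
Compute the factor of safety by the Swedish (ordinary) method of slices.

Ordinary method of slices: FS = Σ[c'·Δl_i + (W_i cosα_i)·tanφ'] / Σ W_i sinα_i, with Δl_i = b_i / cosα_i.
Slice 1: Δl = 1.5/cos(-17.0°) = 1.569 m; N'_1 = 15·cos(-17.0°) = 14.3; c'Δl = 11.29; W sinα = -4.4
Slice 2: Δl = 2.8/cos(-6.7°) = 2.819 m; N'_2 = 94·cos(-6.7°) = 93.4; c'Δl = 20.30; W sinα = -11.0
Slice 3: Δl = 2.1/cos4.9° = 2.108 m; N'_3 = 110·cos4.9° = 109.6; c'Δl = 15.18; W sinα = 9.4
Slice 4: Δl = 1.7/cos14.0° = 1.752 m; N'_4 = 103·cos14.0° = 99.9; c'Δl = 12.61; W sinα = 24.9
Slice 5: Δl = 1.6/cos22.2° = 1.728 m; N'_5 = 102·cos22.2° = 94.4; c'Δl = 12.44; W sinα = 38.5
Slice 6: Δl = 1.9/cos31.4° = 2.226 m; N'_6 = 92·cos31.4° = 78.5; c'Δl = 16.03; W sinα = 47.9
Slice 7: Δl = 2.2/cos43.6° = 3.038 m; N'_7 = 46·cos43.6° = 33.3; c'Δl = 21.87; W sinα = 31.7
Σc'Δl = 109.7 kN/m; ΣN' = 523.5 kN/m; ΣW sinα = 137.2 kN/m
Resisting = 109.7 + 523.5·tan28.1° = 109.7 + 279.5 = 389.3 kN/m
FS = 389.3 / 137.2 = 2.838

FS = 2.84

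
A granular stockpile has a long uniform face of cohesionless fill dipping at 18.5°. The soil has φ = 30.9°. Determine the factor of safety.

For a dry cohesionless infinite slope the factor of safety is FS = tanφ / tanβ.
FS = tan30.9° / tan18.5° = 0.5985 / 0.3346 = 1.789

FS = 1.79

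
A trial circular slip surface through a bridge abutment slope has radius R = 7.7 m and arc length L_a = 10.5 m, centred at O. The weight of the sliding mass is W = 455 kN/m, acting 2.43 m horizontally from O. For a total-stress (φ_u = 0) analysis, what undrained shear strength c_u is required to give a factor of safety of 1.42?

FS = c_u·L_a·R / (W·d), so c_u = FS·W·d / (L_a·R).
c_u = 1.42·455·2.43 / (10.50·7.7) = 1570.0 / 80.85 = 19.42 kPa

c_u = 19.4 kPa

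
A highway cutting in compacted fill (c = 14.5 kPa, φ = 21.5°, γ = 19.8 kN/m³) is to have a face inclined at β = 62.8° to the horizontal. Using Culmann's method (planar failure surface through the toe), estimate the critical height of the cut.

H_c = 9.75 m

Culmann's analysis gives the critical failure plane at α_cr = (β + φ)/2 = (62.8 + 21.5)/2 = 42.1°, and the critical height
H_c = (4c/γ) · sinβ cosφ / [1 − cos(β − φ)]
    = (4·14.5/19.8) · sin62.8°·cos21.5° / [1 − cos(41.3°)]
    = 2.929 · 0.8894·0.9304 / [1 − 0.7513]
    = 2.929 · 0.8275 / 0.2487
    = 9.75 m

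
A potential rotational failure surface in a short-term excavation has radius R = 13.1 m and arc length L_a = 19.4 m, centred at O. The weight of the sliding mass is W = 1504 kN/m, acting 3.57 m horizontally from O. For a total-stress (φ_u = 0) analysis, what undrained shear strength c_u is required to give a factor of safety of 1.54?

c_u = 32.5 kPa

FS = c_u·L_a·R / (W·d), so c_u = FS·W·d / (L_a·R).
c_u = 1.54·1504·3.57 / (19.40·13.1) = 8268.7 / 254.14 = 32.54 kPa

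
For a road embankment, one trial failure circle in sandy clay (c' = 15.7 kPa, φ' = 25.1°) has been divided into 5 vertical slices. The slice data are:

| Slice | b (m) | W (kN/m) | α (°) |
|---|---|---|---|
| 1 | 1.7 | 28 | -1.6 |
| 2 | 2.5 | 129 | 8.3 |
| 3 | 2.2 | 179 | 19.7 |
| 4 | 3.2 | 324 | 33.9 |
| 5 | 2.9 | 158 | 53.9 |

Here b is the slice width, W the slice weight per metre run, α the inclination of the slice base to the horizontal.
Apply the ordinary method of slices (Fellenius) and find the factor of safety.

Ordinary method of slices: FS = Σ[c'·Δl_i + (W_i cosα_i)·tanφ'] / Σ W_i sinα_i, with Δl_i = b_i / cosα_i.
Slice 1: Δl = 1.7/cos(-1.6°) = 1.701 m; N'_1 = 28·cos(-1.6°) = 28.0; c'Δl = 26.70; W sinα = -0.8
Slice 2: Δl = 2.5/cos8.3° = 2.526 m; N'_2 = 129·cos8.3° = 127.6; c'Δl = 39.67; W sinα = 18.6
Slice 3: Δl = 2.2/cos19.7° = 2.337 m; N'_3 = 179·cos19.7° = 168.5; c'Δl = 36.69; W sinα = 60.3
Slice 4: Δl = 3.2/cos33.9° = 3.855 m; N'_4 = 324·cos33.9° = 268.9; c'Δl = 60.53; W sinα = 180.7
Slice 5: Δl = 2.9/cos53.9° = 4.922 m; N'_5 = 158·cos53.9° = 93.1; c'Δl = 77.27; W sinα = 127.7
Σc'Δl = 240.9 kN/m; ΣN' = 686.2 kN/m; ΣW sinα = 386.6 kN/m
Resisting = 240.9 + 686.2·tan25.1° = 240.9 + 321.4 = 562.3 kN/m
FS = 562.3 / 386.6 = 1.455

FS = 1.45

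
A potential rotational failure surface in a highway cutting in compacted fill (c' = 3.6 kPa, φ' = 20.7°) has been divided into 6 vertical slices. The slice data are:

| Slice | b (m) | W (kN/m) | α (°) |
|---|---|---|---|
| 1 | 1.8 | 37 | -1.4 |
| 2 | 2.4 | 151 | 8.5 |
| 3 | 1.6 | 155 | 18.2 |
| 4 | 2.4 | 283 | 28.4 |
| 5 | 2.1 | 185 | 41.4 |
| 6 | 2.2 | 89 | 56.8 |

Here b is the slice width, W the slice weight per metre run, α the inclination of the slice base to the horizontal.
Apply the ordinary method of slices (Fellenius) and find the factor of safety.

FS = 0.86

Ordinary method of slices: FS = Σ[c'·Δl_i + (W_i cosα_i)·tanφ'] / Σ W_i sinα_i, with Δl_i = b_i / cosα_i.
Slice 1: Δl = 1.8/cos(-1.4°) = 1.801 m; N'_1 = 37·cos(-1.4°) = 37.0; c'Δl = 6.48; W sinα = -0.9
Slice 2: Δl = 2.4/cos8.5° = 2.427 m; N'_2 = 151·cos8.5° = 149.3; c'Δl = 8.74; W sinα = 22.3
Slice 3: Δl = 1.6/cos18.2° = 1.684 m; N'_3 = 155·cos18.2° = 147.2; c'Δl = 6.06; W sinα = 48.4
Slice 4: Δl = 2.4/cos28.4° = 2.728 m; N'_4 = 283·cos28.4° = 248.9; c'Δl = 9.82; W sinα = 134.6
Slice 5: Δl = 2.1/cos41.4° = 2.800 m; N'_5 = 185·cos41.4° = 138.8; c'Δl = 10.08; W sinα = 122.3
Slice 6: Δl = 2.2/cos56.8° = 4.018 m; N'_6 = 89·cos56.8° = 48.7; c'Δl = 14.46; W sinα = 74.5
Σc'Δl = 55.6 kN/m; ΣN' = 770.0 kN/m; ΣW sinα = 401.2 kN/m
Resisting = 55.6 + 770.0·tan20.7° = 55.6 + 291.0 = 346.6 kN/m
FS = 346.6 / 401.2 = 0.864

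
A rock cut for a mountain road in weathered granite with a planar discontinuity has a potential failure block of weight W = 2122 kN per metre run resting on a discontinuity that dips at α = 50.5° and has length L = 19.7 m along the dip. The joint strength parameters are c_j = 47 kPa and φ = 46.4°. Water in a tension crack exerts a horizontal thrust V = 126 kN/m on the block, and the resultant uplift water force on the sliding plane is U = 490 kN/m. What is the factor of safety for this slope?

Resolving the block weight along and normal to the plane and applying the Mohr–Coulomb strength on the joint:
N' = W cosα − U − V sinα = 2122·cos50.5° − 490 − 126·sin50.5° = 762.5 kN/m
Driving force T = W sinα + V cosα = 2122·sin50.5° + 126·cos50.5° = 1717.5 kN/m
Resisting force R = c_j·L + N'·tanφ = 47·19.7 + 762.5·tan46.4° = 925.9 + 800.7 = 1726.6 kN/m
FS = R / T = 1726.6 / 1717.5 = 1.005

FS = 1.01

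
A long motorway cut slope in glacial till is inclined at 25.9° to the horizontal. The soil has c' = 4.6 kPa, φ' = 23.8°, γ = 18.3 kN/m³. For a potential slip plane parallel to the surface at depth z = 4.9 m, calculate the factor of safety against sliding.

For an infinite slope with a slip plane parallel to the surface (no pore pressure): FS = [c' + γz cos²β tanφ'] / [γz sinβ cosβ].
γz = 18.3·4.9 = 89.67 kN/m²
Numerator = 4.6 + 89.67·cos²25.9°·tan23.8° = 4.6 + 89.67·0.8092·0.4411 = 36.603 kPa
Denominator = 89.67·sin25.9°·cos25.9° = 89.67·0.4368·0.8996 = 35.234 kPa
FS = 36.603 / 35.234 = 1.039

FS = 1.04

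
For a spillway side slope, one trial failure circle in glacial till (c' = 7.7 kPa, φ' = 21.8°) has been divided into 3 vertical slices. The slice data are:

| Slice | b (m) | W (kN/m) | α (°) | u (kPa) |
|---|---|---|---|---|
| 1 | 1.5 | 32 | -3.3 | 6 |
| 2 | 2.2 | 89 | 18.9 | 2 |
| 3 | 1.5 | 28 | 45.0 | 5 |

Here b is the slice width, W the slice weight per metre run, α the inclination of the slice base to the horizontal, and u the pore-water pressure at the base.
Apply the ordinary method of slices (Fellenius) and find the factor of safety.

Ordinary method of slices: FS = Σ[c'·Δl_i + (W_i cosα_i − u_i·Δl_i)·tanφ'] / Σ W_i sinα_i, with Δl_i = b_i / cosα_i.
Slice 1: Δl = 1.5/cos(-3.3°) = 1.502 m; N'_1 = 32·cos(-3.3°) − 6·1.502 = 22.9; c'Δl = 11.57; W sinα = -1.8
Slice 2: Δl = 2.2/cos18.9° = 2.325 m; N'_2 = 89·cos18.9° − 2·2.325 = 79.6; c'Δl = 17.91; W sinα = 28.8
Slice 3: Δl = 1.5/cos45.0° = 2.121 m; N'_3 = 28·cos45.0° − 5·2.121 = 9.2; c'Δl = 16.33; W sinα = 19.8
Σc'Δl = 45.8 kN/m; ΣN' = 111.7 kN/m; ΣW sinα = 46.8 kN/m
Resisting = 45.8 + 111.7·tan21.8° = 45.8 + 44.7 = 90.5 kN/m
FS = 90.5 / 46.8 = 1.934

FS = 1.93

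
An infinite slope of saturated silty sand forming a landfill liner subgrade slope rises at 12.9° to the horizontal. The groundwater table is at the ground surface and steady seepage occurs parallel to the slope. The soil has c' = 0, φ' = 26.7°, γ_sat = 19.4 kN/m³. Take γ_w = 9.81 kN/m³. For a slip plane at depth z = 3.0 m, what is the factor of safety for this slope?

FS = 1.09

With seepage parallel to the slope and the water table at the surface, the effective normal stress on the slip plane uses the buoyant unit weight γ' = γ_sat − γ_w while the driving shear stress uses γ_sat:
FS = [c' + γ' z cos²β tanφ'] / [γ_sat z sinβ cosβ]
(For c' = 0 this reduces to FS = (γ'/γ_sat)·tanφ'/tanβ.)
γ' = 19.4 − 9.81 = 9.59 kN/m³
Numerator = 0.0 + 9.59·3.0·cos²12.9°·tan26.7° = 0.0 + 9.59·3.0·0.9502·0.5029 = 13.749 kPa
Denominator = 19.4·3.0·sin12.9°·cos12.9° = 19.4·3.0·0.2233·0.9748 = 12.665 kPa
FS = 13.749 / 12.665 = 1.086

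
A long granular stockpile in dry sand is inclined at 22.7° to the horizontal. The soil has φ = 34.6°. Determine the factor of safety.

For a dry cohesionless infinite slope the factor of safety is FS = tanφ / tanβ.
FS = tan34.6° / tan22.7° = 0.6899 / 0.4183 = 1.649

FS = 1.65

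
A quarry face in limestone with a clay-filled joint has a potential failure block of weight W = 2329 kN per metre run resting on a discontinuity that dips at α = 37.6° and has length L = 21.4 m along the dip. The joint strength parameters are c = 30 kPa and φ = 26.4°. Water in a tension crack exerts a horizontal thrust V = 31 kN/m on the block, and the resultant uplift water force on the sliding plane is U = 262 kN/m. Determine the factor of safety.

FS = 0.98

Resolving the block weight along and normal to the plane and applying the Mohr–Coulomb strength on the joint:
N' = W cosα − U − V sinα = 2329·cos37.6° − 262 − 31·sin37.6° = 1564.3 kN/m
Driving force T = W sinα + V cosα = 2329·sin37.6° + 31·cos37.6° = 1445.6 kN/m
Resisting force R = c·L + N'·tanφ = 30·21.4 + 1564.3·tan26.4° = 642.0 + 776.5 = 1418.5 kN/m
FS = R / T = 1418.5 / 1445.6 = 0.981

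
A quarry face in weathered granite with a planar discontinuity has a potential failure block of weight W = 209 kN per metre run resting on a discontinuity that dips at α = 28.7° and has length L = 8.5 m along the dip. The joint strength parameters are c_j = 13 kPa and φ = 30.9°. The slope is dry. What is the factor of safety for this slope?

FS = 2.19

Resolving the block weight along and normal to the plane and applying the Mohr–Coulomb strength on the joint:
N' = W cosα = 209·cos28.7° = 183.3 kN/m
Driving force T = W sinα = 209·sin28.7° = 100.4 kN/m
Resisting force R = c_j·L + N'·tanφ = 13·8.5 + 183.3·tan30.9° = 110.5 + 109.7 = 220.2 kN/m
FS = R / T = 220.2 / 100.4 = 2.194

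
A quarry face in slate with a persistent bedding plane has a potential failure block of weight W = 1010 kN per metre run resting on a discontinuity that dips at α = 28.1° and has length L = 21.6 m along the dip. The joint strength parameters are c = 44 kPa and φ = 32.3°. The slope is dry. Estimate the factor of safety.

FS = 3.18

Resolving the block weight along and normal to the plane and applying the Mohr–Coulomb strength on the joint:
N' = W cosα = 1010·cos28.1° = 890.9 kN/m
Driving force T = W sinα = 1010·sin28.1° = 475.7 kN/m
Resisting force R = c·L + N'·tanφ = 44·21.6 + 890.9·tan32.3° = 950.4 + 563.2 = 1513.6 kN/m
FS = R / T = 1513.6 / 475.7 = 3.182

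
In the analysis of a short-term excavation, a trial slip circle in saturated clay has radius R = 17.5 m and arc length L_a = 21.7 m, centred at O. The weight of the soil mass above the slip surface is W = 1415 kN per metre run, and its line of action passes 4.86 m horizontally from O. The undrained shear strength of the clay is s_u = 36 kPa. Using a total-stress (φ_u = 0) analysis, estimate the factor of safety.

Taking moments about the centre O, the resisting moment is provided by the undrained shear strength acting along the arc:
M_R = s_u·L_a·R = 36·21.70·17.5 = 13671.0 kN·m/m
M_D = W·d = 1415·4.86 = 6876.9 kN·m/m
FS = M_R / M_D = 13671.0 / 6876.9 = 1.988

FS = 1.99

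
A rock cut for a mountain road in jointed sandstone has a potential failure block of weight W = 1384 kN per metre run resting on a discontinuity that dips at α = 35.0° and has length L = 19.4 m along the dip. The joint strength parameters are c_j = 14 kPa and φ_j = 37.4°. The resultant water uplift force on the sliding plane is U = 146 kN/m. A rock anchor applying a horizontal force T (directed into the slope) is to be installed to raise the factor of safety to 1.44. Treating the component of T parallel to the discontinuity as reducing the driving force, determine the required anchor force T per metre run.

T = 72 kN/m

Resolving forces along and normal to the sliding plane, with the horizontal anchor force T adding T·sinα to the effective normal force and T·cosα acting up the plane against the driving force:
FS = [c_jL + (W cosα − U + T sinα) tanφ_j] / [W sinα − T cosα]
Without the anchor: N' = 987.7 kN/m, driving T_d = 793.8 kN/m, resisting R = 14·19.4 + 987.7·tan37.4° = 1026.8 kN/m, FS = 1.29.
Setting FS = 1.44 and solving for T:
1.44·(793.8 − T cos35.0°) = 1026.8 + T sin35.0°·tan37.4°
T·(sin35.0°·tan37.4° + 1.44·cos35.0°) = 1.44·793.8 − 1026.8
T·(0.5736·0.7646 + 1.44·0.8192) = 1143.1 − 1026.8 = 116.4
T·1.6181 = 116.4
T = 71.9 kN/m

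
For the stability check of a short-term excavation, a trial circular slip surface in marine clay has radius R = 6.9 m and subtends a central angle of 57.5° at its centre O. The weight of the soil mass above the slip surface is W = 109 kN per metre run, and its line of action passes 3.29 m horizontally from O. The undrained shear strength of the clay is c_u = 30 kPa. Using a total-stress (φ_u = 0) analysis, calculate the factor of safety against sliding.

Taking moments about the centre O, the resisting moment is provided by the undrained shear strength acting along the arc:
Arc length L_a = R·θ = 6.9·(57.5°·π/180) = 6.9·1.0036 = 6.92 m
M_R = c_u·L_a·R = 30·6.92·6.9 = 1433.4 kN·m/m
M_D = W·d = 109·3.29 = 358.6 kN·m/m
FS = M_R / M_D = 1433.4 / 358.6 = 3.997

FS = 4.00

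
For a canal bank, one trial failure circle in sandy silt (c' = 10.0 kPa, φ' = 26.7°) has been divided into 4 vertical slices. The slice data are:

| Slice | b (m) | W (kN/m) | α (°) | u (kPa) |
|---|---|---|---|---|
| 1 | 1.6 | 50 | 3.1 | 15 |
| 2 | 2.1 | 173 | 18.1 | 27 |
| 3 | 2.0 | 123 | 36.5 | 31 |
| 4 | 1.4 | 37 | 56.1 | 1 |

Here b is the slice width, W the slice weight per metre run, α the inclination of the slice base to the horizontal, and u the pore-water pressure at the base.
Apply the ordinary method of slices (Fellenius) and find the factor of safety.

FS = 1.08

Ordinary method of slices: FS = Σ[c'·Δl_i + (W_i cosα_i − u_i·Δl_i)·tanφ'] / Σ W_i sinα_i, with Δl_i = b_i / cosα_i.
Slice 1: Δl = 1.6/cos3.1° = 1.602 m; N'_1 = 50·cos3.1° − 15·1.602 = 25.9; c'Δl = 16.02; W sinα = 2.7
Slice 2: Δl = 2.1/cos18.1° = 2.209 m; N'_2 = 173·cos18.1° − 27·2.209 = 104.8; c'Δl = 22.09; W sinα = 53.7
Slice 3: Δl = 2.0/cos36.5° = 2.488 m; N'_3 = 123·cos36.5° − 31·2.488 = 21.7; c'Δl = 24.88; W sinα = 73.2
Slice 4: Δl = 1.4/cos56.1° = 2.510 m; N'_4 = 37·cos56.1° − 1·2.510 = 18.1; c'Δl = 25.10; W sinα = 30.7
Σc'Δl = 88.1 kN/m; ΣN' = 170.6 kN/m; ΣW sinα = 160.3 kN/m
Resisting = 88.1 + 170.6·tan26.7° = 88.1 + 85.8 = 173.9 kN/m
FS = 173.9 / 160.3 = 1.085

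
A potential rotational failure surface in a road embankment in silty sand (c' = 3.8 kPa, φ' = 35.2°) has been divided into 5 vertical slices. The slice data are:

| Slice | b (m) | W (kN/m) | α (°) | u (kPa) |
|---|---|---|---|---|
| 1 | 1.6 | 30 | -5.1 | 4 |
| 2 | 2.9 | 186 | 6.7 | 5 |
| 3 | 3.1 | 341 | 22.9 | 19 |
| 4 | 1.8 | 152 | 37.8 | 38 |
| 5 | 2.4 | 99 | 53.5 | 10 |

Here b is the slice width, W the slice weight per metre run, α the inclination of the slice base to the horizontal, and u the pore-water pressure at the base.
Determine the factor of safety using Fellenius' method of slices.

Ordinary method of slices: FS = Σ[c'·Δl_i + (W_i cosα_i − u_i·Δl_i)·tanφ'] / Σ W_i sinα_i, with Δl_i = b_i / cosα_i.
Slice 1: Δl = 1.6/cos(-5.1°) = 1.606 m; N'_1 = 30·cos(-5.1°) − 4·1.606 = 23.5; c'Δl = 6.10; W sinα = -2.7
Slice 2: Δl = 2.9/cos6.7° = 2.920 m; N'_2 = 186·cos6.7° − 5·2.920 = 170.1; c'Δl = 11.10; W sinα = 21.7
Slice 3: Δl = 3.1/cos22.9° = 3.365 m; N'_3 = 341·cos22.9° − 19·3.365 = 250.2; c'Δl = 12.79; W sinα = 132.7
Slice 4: Δl = 1.8/cos37.8° = 2.278 m; N'_4 = 152·cos37.8° − 38·2.278 = 33.5; c'Δl = 8.66; W sinα = 93.2
Slice 5: Δl = 2.4/cos53.5° = 4.035 m; N'_5 = 99·cos53.5° − 10·4.035 = 18.5; c'Δl = 15.33; W sinα = 79.6
Σc'Δl = 54.0 kN/m; ΣN' = 495.8 kN/m; ΣW sinα = 324.5 kN/m
Resisting = 54.0 + 495.8·tan35.2° = 54.0 + 349.8 = 403.8 kN/m
FS = 403.8 / 324.5 = 1.244

FS = 1.24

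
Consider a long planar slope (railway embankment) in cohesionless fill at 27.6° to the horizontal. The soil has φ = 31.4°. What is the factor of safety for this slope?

FS = 1.17

For a dry cohesionless infinite slope the factor of safety is FS = tanφ / tanβ.
FS = tan31.4° / tan27.6° = 0.6104 / 0.5228 = 1.168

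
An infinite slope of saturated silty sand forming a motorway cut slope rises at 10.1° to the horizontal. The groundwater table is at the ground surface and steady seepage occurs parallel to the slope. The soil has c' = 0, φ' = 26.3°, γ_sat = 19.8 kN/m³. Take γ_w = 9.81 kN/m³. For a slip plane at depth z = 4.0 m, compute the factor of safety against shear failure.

FS = 1.40

With seepage parallel to the slope and the water table at the surface, the effective normal stress on the slip plane uses the buoyant unit weight γ' = γ_sat − γ_w while the driving shear stress uses γ_sat:
FS = [c' + γ' z cos²β tanφ'] / [γ_sat z sinβ cosβ]
(For c' = 0 this reduces to FS = (γ'/γ_sat)·tanφ'/tanβ.)
γ' = 19.8 − 9.81 = 9.99 kN/m³
Numerator = 0.0 + 9.99·4.0·cos²10.1°·tan26.3° = 0.0 + 9.99·4.0·0.9692·0.4942 = 19.142 kPa
Denominator = 19.8·4.0·sin10.1°·cos10.1° = 19.8·4.0·0.1754·0.9845 = 13.674 kPa
FS = 19.142 / 13.674 = 1.400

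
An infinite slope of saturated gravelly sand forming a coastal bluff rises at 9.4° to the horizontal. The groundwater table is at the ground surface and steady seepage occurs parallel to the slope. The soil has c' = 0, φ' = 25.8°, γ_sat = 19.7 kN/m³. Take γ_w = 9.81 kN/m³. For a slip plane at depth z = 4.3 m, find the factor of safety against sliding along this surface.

With seepage parallel to the slope and the water table at the surface, the effective normal stress on the slip plane uses the buoyant unit weight γ' = γ_sat − γ_w while the driving shear stress uses γ_sat:
FS = [c' + γ' z cos²β tanφ'] / [γ_sat z sinβ cosβ]
(For c' = 0 this reduces to FS = (γ'/γ_sat)·tanφ'/tanβ.)
γ' = 19.7 − 9.81 = 9.89 kN/m³
Numerator = 0.0 + 9.89·4.3·cos²9.4°·tan25.8° = 0.0 + 9.89·4.3·0.9733·0.4834 = 20.010 kPa
Denominator = 19.7·4.3·sin9.4°·cos9.4° = 19.7·4.3·0.1633·0.9866 = 13.650 kPa
FS = 20.010 / 13.650 = 1.466

FS = 1.47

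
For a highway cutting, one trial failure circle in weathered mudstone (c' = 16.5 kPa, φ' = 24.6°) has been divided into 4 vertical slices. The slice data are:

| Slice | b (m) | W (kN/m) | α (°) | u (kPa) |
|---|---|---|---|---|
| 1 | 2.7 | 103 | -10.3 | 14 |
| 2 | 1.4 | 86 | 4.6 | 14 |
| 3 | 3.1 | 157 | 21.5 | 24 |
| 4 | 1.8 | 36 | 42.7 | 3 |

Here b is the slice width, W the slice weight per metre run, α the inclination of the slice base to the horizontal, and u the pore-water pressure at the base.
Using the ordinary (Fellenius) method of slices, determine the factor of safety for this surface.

Ordinary method of slices: FS = Σ[c'·Δl_i + (W_i cosα_i − u_i·Δl_i)·tanφ'] / Σ W_i sinα_i, with Δl_i = b_i / cosα_i.
Slice 1: Δl = 2.7/cos(-10.3°) = 2.744 m; N'_1 = 103·cos(-10.3°) − 14·2.744 = 62.9; c'Δl = 45.28; W sinα = -18.4
Slice 2: Δl = 1.4/cos4.6° = 1.405 m; N'_2 = 86·cos4.6° − 14·1.405 = 66.1; c'Δl = 23.17; W sinα = 6.9
Slice 3: Δl = 3.1/cos21.5° = 3.332 m; N'_3 = 157·cos21.5° − 24·3.332 = 66.1; c'Δl = 54.98; W sinα = 57.5
Slice 4: Δl = 1.8/cos42.7° = 2.449 m; N'_4 = 36·cos42.7° − 3·2.449 = 19.1; c'Δl = 40.41; W sinα = 24.4
Σc'Δl = 163.8 kN/m; ΣN' = 214.2 kN/m; ΣW sinα = 70.4 kN/m
Resisting = 163.8 + 214.2·tan24.6° = 163.8 + 98.1 = 261.9 kN/m
FS = 261.9 / 70.4 = 3.718

FS = 3.72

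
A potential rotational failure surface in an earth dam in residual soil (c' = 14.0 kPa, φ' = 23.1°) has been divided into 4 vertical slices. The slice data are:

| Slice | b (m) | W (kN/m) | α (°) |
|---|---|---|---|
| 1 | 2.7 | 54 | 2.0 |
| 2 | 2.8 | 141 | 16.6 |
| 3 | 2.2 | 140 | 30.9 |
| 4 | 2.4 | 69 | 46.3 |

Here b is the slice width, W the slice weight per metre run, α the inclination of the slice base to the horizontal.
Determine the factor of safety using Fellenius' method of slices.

Ordinary method of slices: FS = Σ[c'·Δl_i + (W_i cosα_i)·tanφ'] / Σ W_i sinα_i, with Δl_i = b_i / cosα_i.
Slice 1: Δl = 2.7/cos2.0° = 2.702 m; N'_1 = 54·cos2.0° = 54.0; c'Δl = 37.82; W sinα = 1.9
Slice 2: Δl = 2.8/cos16.6° = 2.922 m; N'_2 = 141·cos16.6° = 135.1; c'Δl = 40.90; W sinα = 40.3
Slice 3: Δl = 2.2/cos30.9° = 2.564 m; N'_3 = 140·cos30.9° = 120.1; c'Δl = 35.89; W sinα = 71.9
Slice 4: Δl = 2.4/cos46.3° = 3.474 m; N'_4 = 69·cos46.3° = 47.7; c'Δl = 48.63; W sinα = 49.9
Σc'Δl = 163.3 kN/m; ΣN' = 356.9 kN/m; ΣW sinα = 163.9 kN/m
Resisting = 163.3 + 356.9·tan23.1° = 163.3 + 152.2 = 315.5 kN/m
FS = 315.5 / 163.9 = 1.924

FS = 1.92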